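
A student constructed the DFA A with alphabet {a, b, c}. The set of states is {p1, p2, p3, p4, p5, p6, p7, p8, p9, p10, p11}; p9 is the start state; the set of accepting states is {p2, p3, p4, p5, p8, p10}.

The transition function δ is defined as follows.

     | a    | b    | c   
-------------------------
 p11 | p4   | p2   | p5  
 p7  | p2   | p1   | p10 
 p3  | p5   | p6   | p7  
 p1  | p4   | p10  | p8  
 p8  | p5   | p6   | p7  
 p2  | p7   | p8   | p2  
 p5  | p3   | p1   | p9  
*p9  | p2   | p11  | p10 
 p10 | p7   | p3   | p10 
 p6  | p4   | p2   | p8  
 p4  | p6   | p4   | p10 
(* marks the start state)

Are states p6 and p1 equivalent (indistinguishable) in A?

Yes

All states are reachable from the start state.
Start with accepting vs non-accepting: {p2,p3,p4,p5,p8,p10} | {p1,p6,p7,p9,p11}.
Split {p2,p3,p4,p5,p8,p10} by δ(·,a) → {p2,p4,p10} and {p3,p5,p8}.
Split {p2,p4,p10} by δ(·,b) → {p2,p10} and {p4}.
On input a, block {p1,p6,p7,p9,p11} splits into {p1,p6,p11} and {p7,p9}.
Stable partition: {p2,p10} | {p1,p6,p11} | {p3,p5,p8} | {p4} | {p7,p9} — 5 equivalence classes.
p6 and p1 lie in the same block of the stable partition, so they are equivalent — no string distinguishes them.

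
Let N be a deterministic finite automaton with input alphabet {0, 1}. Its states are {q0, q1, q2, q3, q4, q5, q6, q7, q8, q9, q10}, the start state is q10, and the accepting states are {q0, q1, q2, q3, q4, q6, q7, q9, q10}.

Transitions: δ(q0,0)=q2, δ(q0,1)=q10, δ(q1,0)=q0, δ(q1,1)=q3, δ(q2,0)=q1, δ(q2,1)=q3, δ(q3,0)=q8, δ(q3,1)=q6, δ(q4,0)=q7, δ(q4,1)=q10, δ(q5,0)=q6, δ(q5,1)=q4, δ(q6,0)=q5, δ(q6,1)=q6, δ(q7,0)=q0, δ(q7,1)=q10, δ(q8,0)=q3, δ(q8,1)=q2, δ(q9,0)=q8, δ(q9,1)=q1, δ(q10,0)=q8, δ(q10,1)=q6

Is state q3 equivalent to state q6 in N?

States {q9} cannot be reached from the start state, so discard them.
Start with accepting vs non-accepting: {q0,q1,q2,q3,q4,q6,q7,q10} | {q5,q8}.
Split {q0,q1,q2,q3,q4,q6,q7,q10} by δ(·,0) → {q0,q1,q2,q4,q7} and {q3,q6,q10}.
Stable partition: {q0,q1,q2,q4,q7} | {q5,q8} | {q3,q6,q10} — 3 equivalence classes.
q3 and q6 lie in the same block of the stable partition, so they are equivalent — no string distinguishes them.

Yes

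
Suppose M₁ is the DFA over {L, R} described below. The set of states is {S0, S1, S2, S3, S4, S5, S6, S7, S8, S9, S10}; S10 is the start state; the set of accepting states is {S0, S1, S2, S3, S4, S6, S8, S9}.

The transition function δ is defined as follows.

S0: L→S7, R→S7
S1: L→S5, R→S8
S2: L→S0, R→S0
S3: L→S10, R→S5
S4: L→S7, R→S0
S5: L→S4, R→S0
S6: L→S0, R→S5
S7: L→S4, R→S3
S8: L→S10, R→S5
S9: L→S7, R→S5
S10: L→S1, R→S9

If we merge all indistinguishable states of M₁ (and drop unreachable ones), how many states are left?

States {S2,S6} cannot be reached from the start state, so discard them.
Initial partition by acceptance: {S0,S1,S3,S4,S8,S9} | {S5,S7,S10}.
Refine {S0,S1,S3,S4,S8,S9} on symbol R: members go to different blocks, giving {S0,S3,S8,S9} and {S1,S4}.
No further refinement is possible. Final partition (3 blocks): {S0,S3,S8,S9} | {S5,S7,S10} | {S1,S4}.

3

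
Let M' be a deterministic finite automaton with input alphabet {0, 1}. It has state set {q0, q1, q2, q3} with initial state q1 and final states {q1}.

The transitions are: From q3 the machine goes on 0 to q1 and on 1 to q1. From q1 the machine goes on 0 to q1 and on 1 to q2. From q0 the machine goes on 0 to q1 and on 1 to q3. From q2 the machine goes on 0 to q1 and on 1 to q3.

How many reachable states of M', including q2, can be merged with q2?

First remove the unreachable states {q0}; 3 states remain.
Start with accepting vs non-accepting: {q1} | {q2,q3}.
Refine {q2,q3} on symbol 1: members go to different blocks, giving {q2} and {q3}.
Stable partition: {q1} | {q2} | {q3} — 3 equivalence classes.
State q2 belongs to the block {q2}, which has 1 states.

1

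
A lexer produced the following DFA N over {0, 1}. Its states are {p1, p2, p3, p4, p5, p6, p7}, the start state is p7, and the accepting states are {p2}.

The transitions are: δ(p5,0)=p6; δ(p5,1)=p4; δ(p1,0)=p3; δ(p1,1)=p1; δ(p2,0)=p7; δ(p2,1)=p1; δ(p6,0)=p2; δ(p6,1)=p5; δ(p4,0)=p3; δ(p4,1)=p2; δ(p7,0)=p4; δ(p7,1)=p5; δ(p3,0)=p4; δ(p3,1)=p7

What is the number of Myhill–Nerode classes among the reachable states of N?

7

All states are reachable from the start state.
P0 = {p2} | {p1,p3,p4,p5,p6,p7}.
Refine {p1,p3,p4,p5,p6,p7} on symbol 0: members go to different blocks, giving {p1,p3,p4,p5,p7} and {p6}.
Split {p1,p3,p4,p5,p7} by δ(·,0) → {p1,p3,p4,p7} and {p5}.
Refine {p1,p3,p4,p7} on symbol 1: members go to different blocks, giving {p1,p3} and {p4} and {p7}.
On input 0, block {p1,p3} splits into {p1} and {p3}.
No further refinement is possible. Final partition (7 blocks): {p2} | {p1} | {p6} | {p5} | {p4} | {p7} | {p3}.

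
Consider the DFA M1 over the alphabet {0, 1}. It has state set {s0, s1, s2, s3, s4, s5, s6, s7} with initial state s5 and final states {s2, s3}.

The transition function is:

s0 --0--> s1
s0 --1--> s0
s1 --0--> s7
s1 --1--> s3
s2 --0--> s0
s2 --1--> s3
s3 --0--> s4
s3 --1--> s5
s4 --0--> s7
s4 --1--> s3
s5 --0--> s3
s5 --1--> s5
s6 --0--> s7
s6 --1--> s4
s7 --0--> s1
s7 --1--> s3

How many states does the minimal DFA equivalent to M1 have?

3

First remove the unreachable states {s0,s2,s6}; 5 states remain.
P0 = {s3} | {s1,s4,s5,s7}.
Split {s1,s4,s5,s7} by δ(·,0) → {s1,s4,s7} and {s5}.
The partition is now stable with 3 blocks: {s3} | {s1,s4,s7} | {s5}.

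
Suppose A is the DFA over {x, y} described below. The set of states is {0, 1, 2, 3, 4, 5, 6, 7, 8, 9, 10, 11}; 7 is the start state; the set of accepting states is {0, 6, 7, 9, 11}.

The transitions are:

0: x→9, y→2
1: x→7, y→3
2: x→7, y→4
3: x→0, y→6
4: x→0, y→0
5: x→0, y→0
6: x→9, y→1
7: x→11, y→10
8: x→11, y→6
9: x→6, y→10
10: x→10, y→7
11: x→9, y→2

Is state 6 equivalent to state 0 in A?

Yes

States {5,8} cannot be reached from the start state, so discard them.
P0 = {0,6,7,9,11} | {1,2,3,4,10}.
Split {1,2,3,4,10} by δ(·,x) → {1,2,3,4} and {10}.
Split {0,6,7,9,11} by δ(·,y) → {0,6,11} and {7,9}.
Split {1,2,3,4} by δ(·,x) → {1,2} and {3,4}.
No further refinement is possible. Final partition (5 blocks): {0,6,11} | {1,2} | {10} | {7,9} | {3,4}.
6 and 0 lie in the same block of the stable partition, so they are equivalent — no string distinguishes them.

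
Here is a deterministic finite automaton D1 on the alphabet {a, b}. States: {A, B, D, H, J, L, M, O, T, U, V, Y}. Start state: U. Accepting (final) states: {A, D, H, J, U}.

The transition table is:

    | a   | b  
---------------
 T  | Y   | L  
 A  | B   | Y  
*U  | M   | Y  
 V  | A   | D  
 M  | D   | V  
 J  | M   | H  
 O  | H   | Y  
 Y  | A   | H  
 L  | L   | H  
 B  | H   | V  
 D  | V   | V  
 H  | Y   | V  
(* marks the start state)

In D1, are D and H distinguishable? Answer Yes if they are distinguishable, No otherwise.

No

States {J,L,O,T} cannot be reached from the start state, so discard them.
Initial partition by acceptance: {A,D,H,U} | {B,M,V,Y}.
On input b, block {B,M,V,Y} splits into {B,M} and {V,Y}.
Refine {A,D,H,U} on symbol a: members go to different blocks, giving {D,H} and {A,U}.
Stable partition: {D,H} | {B,M} | {V,Y} | {A,U} — 4 equivalence classes.
D and H lie in the same block of the stable partition, so they are equivalent — no string distinguishes them.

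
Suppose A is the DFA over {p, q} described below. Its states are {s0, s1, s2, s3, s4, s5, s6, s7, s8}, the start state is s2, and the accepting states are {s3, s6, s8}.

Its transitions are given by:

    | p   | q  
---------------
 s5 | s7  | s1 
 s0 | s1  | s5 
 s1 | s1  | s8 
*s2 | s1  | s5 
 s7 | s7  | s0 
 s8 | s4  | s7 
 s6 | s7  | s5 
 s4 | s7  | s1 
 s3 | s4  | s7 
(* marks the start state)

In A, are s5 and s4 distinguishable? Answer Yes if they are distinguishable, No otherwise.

Reachable states from the start: {s0,s1,s2,s4,s5,s7,s8}. Unreachable: {s3,s6} — drop them.
P0 = {s8} | {s0,s1,s2,s4,s5,s7}.
Split {s0,s1,s2,s4,s5,s7} by δ(·,q) → {s0,s2,s4,s5,s7} and {s1}.
On input p, block {s0,s2,s4,s5,s7} splits into {s4,s5,s7} and {s0,s2}.
Refine {s4,s5,s7} on symbol q: members go to different blocks, giving {s4,s5} and {s7}.
No further refinement is possible. Final partition (5 blocks): {s8} | {s4,s5} | {s1} | {s0,s2} | {s7}.
s5 and s4 lie in the same block of the stable partition, so they are equivalent — no string distinguishes them.

No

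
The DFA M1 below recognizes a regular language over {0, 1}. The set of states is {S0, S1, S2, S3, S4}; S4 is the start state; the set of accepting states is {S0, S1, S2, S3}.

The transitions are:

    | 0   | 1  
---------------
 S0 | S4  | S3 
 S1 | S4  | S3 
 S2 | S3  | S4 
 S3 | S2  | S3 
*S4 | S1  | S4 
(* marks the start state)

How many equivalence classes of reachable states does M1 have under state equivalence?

First remove the unreachable states {S0}; 4 states remain.
Initial partition by acceptance: {S1,S2,S3} | {S4}.
On input 0, block {S1,S2,S3} splits into {S2,S3} and {S1}.
On input 1, block {S2,S3} splits into {S2} and {S3}.
No further refinement is possible. Final partition (4 blocks): {S2} | {S4} | {S1} | {S3}.

4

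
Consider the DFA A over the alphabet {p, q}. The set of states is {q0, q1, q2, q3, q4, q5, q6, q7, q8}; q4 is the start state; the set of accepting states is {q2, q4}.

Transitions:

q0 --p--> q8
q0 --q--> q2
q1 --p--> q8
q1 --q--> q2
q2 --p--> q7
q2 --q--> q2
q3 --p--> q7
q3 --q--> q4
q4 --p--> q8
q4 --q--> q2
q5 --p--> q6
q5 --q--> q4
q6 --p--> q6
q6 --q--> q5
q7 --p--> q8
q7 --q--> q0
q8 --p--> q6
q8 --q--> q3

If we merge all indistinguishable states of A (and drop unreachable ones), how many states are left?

3

States {q1} cannot be reached from the start state, so discard them.
Start with accepting vs non-accepting: {q2,q4} | {q0,q3,q5,q6,q7,q8}.
On input q, block {q0,q3,q5,q6,q7,q8} splits into {q0,q3,q5} and {q6,q7,q8}.
Stable partition: {q2,q4} | {q0,q3,q5} | {q6,q7,q8} — 3 equivalence classes.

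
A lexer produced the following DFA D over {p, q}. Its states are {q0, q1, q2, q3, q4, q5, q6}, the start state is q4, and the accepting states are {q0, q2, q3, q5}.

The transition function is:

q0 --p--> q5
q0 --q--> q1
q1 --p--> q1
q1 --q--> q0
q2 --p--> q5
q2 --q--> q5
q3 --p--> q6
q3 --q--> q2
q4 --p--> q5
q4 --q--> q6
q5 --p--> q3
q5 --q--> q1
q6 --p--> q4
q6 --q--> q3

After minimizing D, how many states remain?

Every state is reachable, so we keep all 7.
P0 = {q0,q2,q3,q5} | {q1,q4,q6}.
Refine {q0,q2,q3,q5} on symbol p: members go to different blocks, giving {q0,q2,q5} and {q3}.
On input p, block {q0,q2,q5} splits into {q0,q2} and {q5}.
Refine {q0,q2} on symbol q: members go to different blocks, giving {q0} and {q2}.
Split {q1,q4,q6} by δ(·,p) → {q1,q6} and {q4}.
Refine {q1,q6} on symbol p: members go to different blocks, giving {q1} and {q6}.
The partition is now stable with 7 blocks: {q0} | {q1} | {q3} | {q5} | {q2} | {q4} | {q6}.

7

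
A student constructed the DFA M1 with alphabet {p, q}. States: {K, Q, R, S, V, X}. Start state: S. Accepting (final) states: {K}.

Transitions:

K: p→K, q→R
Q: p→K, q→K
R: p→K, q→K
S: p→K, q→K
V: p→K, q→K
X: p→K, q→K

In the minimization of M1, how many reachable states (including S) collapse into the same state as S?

First remove the unreachable states {Q,V,X}; 3 states remain.
Initial partition by acceptance: {K} | {R,S}.
Stable partition: {K} | {R,S} — 2 equivalence classes.
The equivalence class containing S is {R,S}, of size 2.

2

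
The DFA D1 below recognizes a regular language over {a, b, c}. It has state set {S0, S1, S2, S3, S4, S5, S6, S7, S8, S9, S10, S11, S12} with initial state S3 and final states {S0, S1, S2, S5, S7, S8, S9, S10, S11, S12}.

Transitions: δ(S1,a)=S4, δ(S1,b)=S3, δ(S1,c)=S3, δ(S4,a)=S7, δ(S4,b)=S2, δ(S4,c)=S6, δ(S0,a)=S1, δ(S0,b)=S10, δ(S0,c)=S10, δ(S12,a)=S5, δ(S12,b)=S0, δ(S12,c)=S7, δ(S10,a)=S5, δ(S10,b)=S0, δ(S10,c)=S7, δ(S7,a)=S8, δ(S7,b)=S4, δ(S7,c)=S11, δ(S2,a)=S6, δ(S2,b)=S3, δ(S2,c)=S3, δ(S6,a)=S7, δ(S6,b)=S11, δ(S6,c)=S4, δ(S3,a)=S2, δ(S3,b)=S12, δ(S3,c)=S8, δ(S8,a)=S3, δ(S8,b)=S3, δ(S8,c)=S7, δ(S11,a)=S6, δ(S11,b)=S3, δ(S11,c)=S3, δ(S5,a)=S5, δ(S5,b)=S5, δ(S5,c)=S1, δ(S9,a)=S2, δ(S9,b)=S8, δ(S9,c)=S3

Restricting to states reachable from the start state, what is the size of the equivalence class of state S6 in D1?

2

First remove the unreachable states {S9}; 12 states remain.
Initial partition by acceptance: {S0,S1,S2,S5,S7,S8,S10,S11,S12} | {S3,S4,S6}.
Split {S0,S1,S2,S5,S7,S8,S10,S11,S12} by δ(·,a) → {S0,S5,S7,S10,S12} and {S1,S2,S8,S11}.
On input a, block {S0,S5,S7,S10,S12} splits into {S5,S10,S12} and {S0,S7}.
Refine {S5,S10,S12} on symbol b: members go to different blocks, giving {S10,S12} and {S5}.
Refine {S3,S4,S6} on symbol a: members go to different blocks, giving {S4,S6} and {S3}.
Refine {S1,S2,S8,S11} on symbol a: members go to different blocks, giving {S1,S2,S11} and {S8}.
Split {S0,S7} by δ(·,a) → {S0} and {S7}.
Stable partition: {S10,S12} | {S4,S6} | {S1,S2,S11} | {S0} | {S5} | {S3} | {S8} | {S7} — 8 equivalence classes.
State S6 belongs to the block {S4,S6}, which has 2 states.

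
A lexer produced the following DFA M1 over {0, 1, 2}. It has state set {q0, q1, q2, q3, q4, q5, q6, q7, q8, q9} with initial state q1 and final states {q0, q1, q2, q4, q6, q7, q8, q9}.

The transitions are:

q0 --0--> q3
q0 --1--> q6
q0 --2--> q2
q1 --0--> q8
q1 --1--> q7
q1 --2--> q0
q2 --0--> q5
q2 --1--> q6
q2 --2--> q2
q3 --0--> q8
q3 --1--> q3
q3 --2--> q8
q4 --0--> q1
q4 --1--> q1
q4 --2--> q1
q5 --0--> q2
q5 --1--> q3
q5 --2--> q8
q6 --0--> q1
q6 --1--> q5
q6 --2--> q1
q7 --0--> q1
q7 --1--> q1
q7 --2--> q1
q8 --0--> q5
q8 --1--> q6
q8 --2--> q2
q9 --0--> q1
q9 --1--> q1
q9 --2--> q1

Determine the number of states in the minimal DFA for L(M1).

5

Reachable states from the start: {q0,q1,q2,q3,q5,q6,q7,q8}. Unreachable: {q4,q9} — drop them.
Start with accepting vs non-accepting: {q0,q1,q2,q6,q7,q8} | {q3,q5}.
Refine {q0,q1,q2,q6,q7,q8} on symbol 0: members go to different blocks, giving {q0,q2,q8} and {q1,q6,q7}.
On input 0, block {q1,q6,q7} splits into {q6,q7} and {q1}.
On input 1, block {q6,q7} splits into {q6} and {q7}.
The partition is now stable with 5 blocks: {q0,q2,q8} | {q3,q5} | {q6} | {q1} | {q7}.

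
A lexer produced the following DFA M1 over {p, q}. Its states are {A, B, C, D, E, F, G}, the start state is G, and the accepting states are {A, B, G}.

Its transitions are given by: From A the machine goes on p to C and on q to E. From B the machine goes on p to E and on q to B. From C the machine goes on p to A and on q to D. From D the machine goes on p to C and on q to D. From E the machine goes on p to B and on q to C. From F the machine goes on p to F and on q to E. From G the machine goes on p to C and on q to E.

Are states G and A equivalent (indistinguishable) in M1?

States {F} cannot be reached from the start state, so discard them.
Start with accepting vs non-accepting: {A,B,G} | {C,D,E}.
On input q, block {A,B,G} splits into {A,G} and {B}.
Split {C,D,E} by δ(·,p) → {C} and {D} and {E}.
No further refinement is possible. Final partition (5 blocks): {A,G} | {C} | {B} | {D} | {E}.
G and A lie in the same block of the stable partition, so they are equivalent — no string distinguishes them.

Yes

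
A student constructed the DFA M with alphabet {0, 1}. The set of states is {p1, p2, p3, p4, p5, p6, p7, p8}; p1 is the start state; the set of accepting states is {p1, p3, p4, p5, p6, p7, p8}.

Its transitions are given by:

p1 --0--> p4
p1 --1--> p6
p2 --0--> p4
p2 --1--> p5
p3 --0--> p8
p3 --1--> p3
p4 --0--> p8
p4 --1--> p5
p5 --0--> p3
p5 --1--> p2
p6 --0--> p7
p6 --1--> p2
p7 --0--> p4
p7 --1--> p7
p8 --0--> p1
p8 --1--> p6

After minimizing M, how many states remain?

4

Every state is reachable, so we keep all 8.
Initial partition by acceptance: {p1,p3,p4,p5,p6,p7,p8} | {p2}.
Refine {p1,p3,p4,p5,p6,p7,p8} on symbol 1: members go to different blocks, giving {p1,p3,p4,p7,p8} and {p5,p6}.
Split {p1,p3,p4,p7,p8} by δ(·,1) → {p1,p4,p8} and {p3,p7}.
No further refinement is possible. Final partition (4 blocks): {p1,p4,p8} | {p2} | {p5,p6} | {p3,p7}.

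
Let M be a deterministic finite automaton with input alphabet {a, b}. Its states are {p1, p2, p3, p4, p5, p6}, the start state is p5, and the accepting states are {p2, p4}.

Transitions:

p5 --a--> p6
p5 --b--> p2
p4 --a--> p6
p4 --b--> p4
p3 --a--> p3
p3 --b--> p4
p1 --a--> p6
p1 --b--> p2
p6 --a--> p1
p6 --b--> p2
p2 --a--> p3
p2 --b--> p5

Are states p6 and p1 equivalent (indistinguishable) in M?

Yes

P0 = {p2,p4} | {p1,p3,p5,p6}.
Split {p2,p4} by δ(·,b) → {p2} and {p4}.
Refine {p1,p3,p5,p6} on symbol b: members go to different blocks, giving {p1,p5,p6} and {p3}.
Stable partition: {p2} | {p1,p5,p6} | {p4} | {p3} — 4 equivalence classes.
p6 and p1 lie in the same block of the stable partition, so they are equivalent — no string distinguishes them.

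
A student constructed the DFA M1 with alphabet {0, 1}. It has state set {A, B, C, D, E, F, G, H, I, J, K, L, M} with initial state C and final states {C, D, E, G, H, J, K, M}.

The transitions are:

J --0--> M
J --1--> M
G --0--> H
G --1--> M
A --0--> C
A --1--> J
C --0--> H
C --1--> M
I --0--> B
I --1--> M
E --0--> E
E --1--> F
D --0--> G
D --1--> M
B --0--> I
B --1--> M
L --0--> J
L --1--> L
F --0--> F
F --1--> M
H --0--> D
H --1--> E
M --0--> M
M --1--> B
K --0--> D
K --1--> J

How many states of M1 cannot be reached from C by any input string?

BFS from C reaches {B, C, D, E, F, G, H, I, M}; the 4 state(s) A, J, K, L are never visited.

4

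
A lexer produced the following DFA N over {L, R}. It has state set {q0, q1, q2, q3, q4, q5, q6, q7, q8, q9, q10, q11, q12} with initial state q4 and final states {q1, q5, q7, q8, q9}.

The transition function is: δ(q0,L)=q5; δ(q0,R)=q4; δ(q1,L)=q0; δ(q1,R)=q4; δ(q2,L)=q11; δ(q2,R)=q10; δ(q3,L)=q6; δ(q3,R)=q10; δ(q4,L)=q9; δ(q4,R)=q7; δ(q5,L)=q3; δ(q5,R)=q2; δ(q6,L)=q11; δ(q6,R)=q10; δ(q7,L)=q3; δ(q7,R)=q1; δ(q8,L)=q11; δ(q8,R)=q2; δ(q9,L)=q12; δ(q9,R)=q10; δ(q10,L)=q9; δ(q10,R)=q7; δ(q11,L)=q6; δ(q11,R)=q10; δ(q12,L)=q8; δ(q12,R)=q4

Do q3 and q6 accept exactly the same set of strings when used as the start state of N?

Every state is reachable, so we keep all 13.
P0 = {q1,q5,q7,q8,q9} | {q0,q2,q3,q4,q6,q10,q11,q12}.
Split {q1,q5,q7,q8,q9} by δ(·,R) → {q1,q5,q8,q9} and {q7}.
On input L, block {q0,q2,q3,q4,q6,q10,q11,q12} splits into {q0,q4,q10,q12} and {q2,q3,q6,q11}.
Refine {q1,q5,q8,q9} on symbol L: members go to different blocks, giving {q1,q9} and {q5,q8}.
Split {q0,q4,q10,q12} by δ(·,L) → {q0,q12} and {q4,q10}.
The partition is now stable with 6 blocks: {q1,q9} | {q0,q12} | {q7} | {q2,q3,q6,q11} | {q5,q8} | {q4,q10}.
q3 and q6 lie in the same block of the stable partition, so they are equivalent — no string distinguishes them.

Yes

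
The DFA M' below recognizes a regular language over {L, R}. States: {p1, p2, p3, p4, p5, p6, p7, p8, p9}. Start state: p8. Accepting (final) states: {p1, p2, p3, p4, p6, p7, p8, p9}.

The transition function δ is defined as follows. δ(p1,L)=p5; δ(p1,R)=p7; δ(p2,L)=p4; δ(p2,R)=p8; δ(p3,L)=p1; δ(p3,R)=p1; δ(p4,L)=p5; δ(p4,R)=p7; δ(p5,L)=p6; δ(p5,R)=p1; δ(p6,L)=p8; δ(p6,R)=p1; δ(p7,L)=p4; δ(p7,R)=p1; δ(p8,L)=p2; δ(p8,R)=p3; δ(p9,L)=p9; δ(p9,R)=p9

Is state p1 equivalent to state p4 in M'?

Yes

States {p9} cannot be reached from the start state, so discard them.
P0 = {p1,p2,p3,p4,p6,p7,p8} | {p5}.
Split {p1,p2,p3,p4,p6,p7,p8} by δ(·,L) → {p2,p3,p6,p7,p8} and {p1,p4}.
Refine {p2,p3,p6,p7,p8} on symbol L: members go to different blocks, giving {p2,p3,p7} and {p6,p8}.
Refine {p2,p3,p7} on symbol R: members go to different blocks, giving {p3,p7} and {p2}.
Split {p6,p8} by δ(·,L) → {p6} and {p8}.
No further refinement is possible. Final partition (6 blocks): {p3,p7} | {p5} | {p1,p4} | {p6} | {p2} | {p8}.
p1 and p4 lie in the same block of the stable partition, so they are equivalent — no string distinguishes them.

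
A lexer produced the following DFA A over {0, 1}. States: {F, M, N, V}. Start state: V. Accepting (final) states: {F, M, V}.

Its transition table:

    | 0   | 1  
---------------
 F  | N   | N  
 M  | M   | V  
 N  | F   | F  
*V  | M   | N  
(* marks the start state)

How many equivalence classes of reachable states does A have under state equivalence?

Every state is reachable, so we keep all 4.
P0 = {F,M,V} | {N}.
On input 0, block {F,M,V} splits into {M,V} and {F}.
Split {M,V} by δ(·,1) → {M} and {V}.
Stable partition: {M} | {N} | {F} | {V} — 4 equivalence classes.

4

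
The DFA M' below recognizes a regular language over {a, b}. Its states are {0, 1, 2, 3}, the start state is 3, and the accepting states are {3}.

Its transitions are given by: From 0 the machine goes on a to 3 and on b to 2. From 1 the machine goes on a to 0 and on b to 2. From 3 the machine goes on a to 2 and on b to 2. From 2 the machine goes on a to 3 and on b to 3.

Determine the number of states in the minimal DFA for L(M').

Reachable states from the start: {2,3}. Unreachable: {0,1} — drop them.
P0 = {3} | {2}.
Stable partition: {3} | {2} — 2 equivalence classes.

2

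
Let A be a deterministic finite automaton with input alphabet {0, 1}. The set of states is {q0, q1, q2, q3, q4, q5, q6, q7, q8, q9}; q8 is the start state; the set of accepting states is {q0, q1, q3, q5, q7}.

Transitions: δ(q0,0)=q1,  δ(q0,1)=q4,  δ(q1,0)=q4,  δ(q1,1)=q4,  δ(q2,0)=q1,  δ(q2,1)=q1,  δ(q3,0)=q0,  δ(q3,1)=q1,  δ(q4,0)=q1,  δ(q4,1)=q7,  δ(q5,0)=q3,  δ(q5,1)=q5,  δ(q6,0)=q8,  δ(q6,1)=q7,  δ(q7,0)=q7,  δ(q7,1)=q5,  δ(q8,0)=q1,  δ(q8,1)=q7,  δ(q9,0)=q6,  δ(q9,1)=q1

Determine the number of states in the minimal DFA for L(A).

First remove the unreachable states {q2,q6,q9}; 7 states remain.
P0 = {q0,q1,q3,q5,q7} | {q4,q8}.
Refine {q0,q1,q3,q5,q7} on symbol 0: members go to different blocks, giving {q0,q3,q5,q7} and {q1}.
On input 0, block {q0,q3,q5,q7} splits into {q3,q5,q7} and {q0}.
Refine {q3,q5,q7} on symbol 0: members go to different blocks, giving {q5,q7} and {q3}.
On input 0, block {q5,q7} splits into {q5} and {q7}.
Stable partition: {q5} | {q4,q8} | {q1} | {q0} | {q3} | {q7} — 6 equivalence classes.

6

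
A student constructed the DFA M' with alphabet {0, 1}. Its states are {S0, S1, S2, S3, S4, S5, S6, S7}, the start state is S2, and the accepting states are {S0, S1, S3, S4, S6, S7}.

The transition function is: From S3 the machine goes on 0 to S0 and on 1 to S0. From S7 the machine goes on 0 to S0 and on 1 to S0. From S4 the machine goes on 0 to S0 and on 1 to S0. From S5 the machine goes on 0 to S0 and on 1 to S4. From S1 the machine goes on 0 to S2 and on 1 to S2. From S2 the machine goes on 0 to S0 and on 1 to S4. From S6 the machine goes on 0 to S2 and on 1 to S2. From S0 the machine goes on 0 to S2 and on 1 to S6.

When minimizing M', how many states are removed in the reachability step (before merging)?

4

No path from S2 leads to S1, S3, S5, S7; the other 4 states are all reachable.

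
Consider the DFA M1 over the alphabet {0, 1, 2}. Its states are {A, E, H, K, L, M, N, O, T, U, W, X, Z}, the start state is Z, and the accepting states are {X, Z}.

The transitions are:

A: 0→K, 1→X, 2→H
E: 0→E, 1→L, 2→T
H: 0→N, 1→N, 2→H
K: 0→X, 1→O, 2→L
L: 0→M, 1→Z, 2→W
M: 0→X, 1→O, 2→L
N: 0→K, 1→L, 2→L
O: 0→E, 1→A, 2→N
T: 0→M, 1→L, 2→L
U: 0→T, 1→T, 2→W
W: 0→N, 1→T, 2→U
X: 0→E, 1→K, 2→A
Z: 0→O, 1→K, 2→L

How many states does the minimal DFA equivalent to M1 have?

6

Start with accepting vs non-accepting: {X,Z} | {A,E,H,K,L,M,N,O,T,U,W}.
On input 0, block {A,E,H,K,L,M,N,O,T,U,W} splits into {A,E,H,L,N,O,T,U,W} and {K,M}.
Split {A,E,H,L,N,O,T,U,W} by δ(·,0) → {E,H,O,U,W} and {A,L,N,T}.
On input 0, block {E,H,O,U,W} splits into {H,U,W} and {E,O}.
On input 1, block {A,L,N,T} splits into {A,L} and {N,T}.
The partition is now stable with 6 blocks: {X,Z} | {H,U,W} | {K,M} | {A,L} | {E,O} | {N,T}.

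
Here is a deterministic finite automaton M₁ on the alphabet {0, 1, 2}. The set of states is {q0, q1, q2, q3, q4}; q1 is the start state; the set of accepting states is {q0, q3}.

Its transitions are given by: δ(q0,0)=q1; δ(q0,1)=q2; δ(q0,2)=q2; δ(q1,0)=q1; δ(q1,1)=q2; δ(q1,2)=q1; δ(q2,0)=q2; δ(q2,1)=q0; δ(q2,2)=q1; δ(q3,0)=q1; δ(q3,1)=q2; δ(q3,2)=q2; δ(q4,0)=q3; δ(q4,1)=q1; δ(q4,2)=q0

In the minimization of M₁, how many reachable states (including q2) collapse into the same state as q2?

1

States {q3,q4} cannot be reached from the start state, so discard them.
P0 = {q0} | {q1,q2}.
Refine {q1,q2} on symbol 1: members go to different blocks, giving {q1} and {q2}.
No further refinement is possible. Final partition (3 blocks): {q0} | {q1} | {q2}.
State q2 belongs to the block {q2}, which has 1 states.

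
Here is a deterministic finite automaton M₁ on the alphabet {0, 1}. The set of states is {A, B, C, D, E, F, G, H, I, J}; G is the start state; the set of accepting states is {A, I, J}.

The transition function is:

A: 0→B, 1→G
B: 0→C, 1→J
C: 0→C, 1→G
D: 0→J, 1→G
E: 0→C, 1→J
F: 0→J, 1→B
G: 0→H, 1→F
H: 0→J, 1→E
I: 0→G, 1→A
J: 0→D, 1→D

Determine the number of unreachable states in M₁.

Starting at G and following transitions, the reachable set is {B, C, D, E, F, G, H, J}. That leaves A, I unreachable — 2 in total.

2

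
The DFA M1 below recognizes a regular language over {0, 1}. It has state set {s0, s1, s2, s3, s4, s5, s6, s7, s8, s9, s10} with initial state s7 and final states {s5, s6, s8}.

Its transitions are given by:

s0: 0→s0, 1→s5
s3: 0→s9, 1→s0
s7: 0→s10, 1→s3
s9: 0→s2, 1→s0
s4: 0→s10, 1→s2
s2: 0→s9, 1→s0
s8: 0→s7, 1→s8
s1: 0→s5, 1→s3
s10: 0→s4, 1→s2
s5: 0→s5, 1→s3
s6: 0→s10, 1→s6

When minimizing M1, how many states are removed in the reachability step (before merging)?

3

No path from s7 leads to s1, s6, s8; the other 8 states are all reachable.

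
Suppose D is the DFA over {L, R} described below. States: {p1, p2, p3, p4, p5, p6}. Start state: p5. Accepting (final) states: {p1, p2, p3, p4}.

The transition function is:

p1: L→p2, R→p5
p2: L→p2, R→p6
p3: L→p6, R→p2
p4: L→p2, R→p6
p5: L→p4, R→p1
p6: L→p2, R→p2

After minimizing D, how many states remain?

Reachable states from the start: {p1,p2,p4,p5,p6}. Unreachable: {p3} — drop them.
P0 = {p1,p2,p4} | {p5,p6}.
Stable partition: {p1,p2,p4} | {p5,p6} — 2 equivalence classes.

2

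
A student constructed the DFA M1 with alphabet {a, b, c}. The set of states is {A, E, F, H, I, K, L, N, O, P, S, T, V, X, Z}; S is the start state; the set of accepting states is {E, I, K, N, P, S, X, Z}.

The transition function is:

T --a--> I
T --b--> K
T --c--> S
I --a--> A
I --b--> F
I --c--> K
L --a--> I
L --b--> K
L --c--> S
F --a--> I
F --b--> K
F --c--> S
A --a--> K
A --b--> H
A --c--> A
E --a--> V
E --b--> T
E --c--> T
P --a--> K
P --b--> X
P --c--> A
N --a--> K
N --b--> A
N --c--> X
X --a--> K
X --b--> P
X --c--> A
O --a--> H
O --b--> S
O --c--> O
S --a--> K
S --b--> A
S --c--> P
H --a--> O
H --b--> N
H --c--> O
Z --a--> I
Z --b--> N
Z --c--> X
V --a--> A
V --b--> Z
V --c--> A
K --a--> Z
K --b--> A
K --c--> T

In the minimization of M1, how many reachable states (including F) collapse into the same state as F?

2

First remove the unreachable states {E,L,V}; 12 states remain.
Initial partition by acceptance: {I,K,N,P,S,X,Z} | {A,F,H,O,T}.
On input a, block {I,K,N,P,S,X,Z} splits into {K,N,P,S,X,Z} and {I}.
Refine {K,N,P,S,X,Z} on symbol a: members go to different blocks, giving {K,N,P,S,X} and {Z}.
On input a, block {K,N,P,S,X} splits into {N,P,S,X} and {K}.
Split {N,P,S,X} by δ(·,b) → {N,S} and {P,X}.
On input a, block {A,F,H,O,T} splits into {H,O} and {F,T} and {A}.
The partition is now stable with 8 blocks: {N,S} | {H,O} | {I} | {Z} | {K} | {P,X} | {F,T} | {A}.
State F belongs to the block {F,T}, which has 2 states.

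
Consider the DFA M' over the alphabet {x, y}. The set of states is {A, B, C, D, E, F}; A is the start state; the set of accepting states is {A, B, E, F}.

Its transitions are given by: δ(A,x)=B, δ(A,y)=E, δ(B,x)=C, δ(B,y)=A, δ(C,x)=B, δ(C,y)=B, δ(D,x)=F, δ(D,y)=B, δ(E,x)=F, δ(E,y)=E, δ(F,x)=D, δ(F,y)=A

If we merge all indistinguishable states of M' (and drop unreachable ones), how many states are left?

3

Start with accepting vs non-accepting: {A,B,E,F} | {C,D}.
Split {A,B,E,F} by δ(·,x) → {A,E} and {B,F}.
The partition is now stable with 3 blocks: {A,E} | {C,D} | {B,F}.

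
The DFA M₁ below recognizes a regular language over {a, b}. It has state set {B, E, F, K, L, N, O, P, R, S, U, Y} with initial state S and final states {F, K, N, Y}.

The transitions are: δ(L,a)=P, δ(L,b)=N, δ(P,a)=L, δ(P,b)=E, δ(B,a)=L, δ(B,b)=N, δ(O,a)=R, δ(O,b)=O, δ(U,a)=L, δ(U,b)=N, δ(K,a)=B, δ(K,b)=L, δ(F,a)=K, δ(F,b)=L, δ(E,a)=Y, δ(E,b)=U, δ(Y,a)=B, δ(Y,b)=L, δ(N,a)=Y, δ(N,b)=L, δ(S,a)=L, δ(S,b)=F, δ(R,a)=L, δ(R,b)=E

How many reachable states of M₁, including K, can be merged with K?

Reachable states from the start: {B,E,F,K,L,N,P,S,U,Y}. Unreachable: {O,R} — drop them.
P0 = {F,K,N,Y} | {B,E,L,P,S,U}.
Split {F,K,N,Y} by δ(·,a) → {F,N} and {K,Y}.
On input a, block {B,E,L,P,S,U} splits into {B,L,P,S,U} and {E}.
Refine {B,L,P,S,U} on symbol b: members go to different blocks, giving {B,L,S,U} and {P}.
On input a, block {B,L,S,U} splits into {B,S,U} and {L}.
The partition is now stable with 6 blocks: {F,N} | {B,S,U} | {K,Y} | {E} | {P} | {L}.
The equivalence class containing K is {K,Y}, of size 2.

2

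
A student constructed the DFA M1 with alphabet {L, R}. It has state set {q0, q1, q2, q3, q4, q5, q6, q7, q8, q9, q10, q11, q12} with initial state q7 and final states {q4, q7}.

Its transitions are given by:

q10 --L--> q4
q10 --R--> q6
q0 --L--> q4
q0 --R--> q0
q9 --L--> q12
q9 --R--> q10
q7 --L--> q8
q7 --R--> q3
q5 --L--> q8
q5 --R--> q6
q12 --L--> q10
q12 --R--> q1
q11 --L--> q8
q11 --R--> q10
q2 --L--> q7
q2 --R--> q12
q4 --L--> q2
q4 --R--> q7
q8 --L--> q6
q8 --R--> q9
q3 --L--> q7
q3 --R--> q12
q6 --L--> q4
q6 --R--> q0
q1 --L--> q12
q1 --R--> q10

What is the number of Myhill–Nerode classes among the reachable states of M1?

States {q5,q11} cannot be reached from the start state, so discard them.
P0 = {q4,q7} | {q0,q1,q2,q3,q6,q8,q9,q10,q12}.
On input R, block {q4,q7} splits into {q4} and {q7}.
Split {q0,q1,q2,q3,q6,q8,q9,q10,q12} by δ(·,L) → {q1,q8,q9,q12} and {q0,q6,q10} and {q2,q3}.
Split {q1,q8,q9,q12} by δ(·,L) → {q1,q9} and {q8,q12}.
The partition is now stable with 6 blocks: {q4} | {q1,q9} | {q7} | {q0,q6,q10} | {q2,q3} | {q8,q12}.

6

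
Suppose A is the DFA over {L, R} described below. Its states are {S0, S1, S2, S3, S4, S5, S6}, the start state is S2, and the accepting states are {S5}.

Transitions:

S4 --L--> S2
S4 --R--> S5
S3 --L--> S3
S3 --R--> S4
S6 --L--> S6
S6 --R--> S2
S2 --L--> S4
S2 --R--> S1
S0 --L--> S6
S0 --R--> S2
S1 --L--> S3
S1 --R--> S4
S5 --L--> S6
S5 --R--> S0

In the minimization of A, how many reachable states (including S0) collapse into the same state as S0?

Every state is reachable, so we keep all 7.
Initial partition by acceptance: {S5} | {S0,S1,S2,S3,S4,S6}.
Split {S0,S1,S2,S3,S4,S6} by δ(·,R) → {S0,S1,S2,S3,S6} and {S4}.
On input L, block {S0,S1,S2,S3,S6} splits into {S0,S1,S3,S6} and {S2}.
Split {S0,S1,S3,S6} by δ(·,R) → {S0,S6} and {S1,S3}.
Stable partition: {S5} | {S0,S6} | {S4} | {S2} | {S1,S3} — 5 equivalence classes.
The equivalence class containing S0 is {S0,S6}, of size 2.

2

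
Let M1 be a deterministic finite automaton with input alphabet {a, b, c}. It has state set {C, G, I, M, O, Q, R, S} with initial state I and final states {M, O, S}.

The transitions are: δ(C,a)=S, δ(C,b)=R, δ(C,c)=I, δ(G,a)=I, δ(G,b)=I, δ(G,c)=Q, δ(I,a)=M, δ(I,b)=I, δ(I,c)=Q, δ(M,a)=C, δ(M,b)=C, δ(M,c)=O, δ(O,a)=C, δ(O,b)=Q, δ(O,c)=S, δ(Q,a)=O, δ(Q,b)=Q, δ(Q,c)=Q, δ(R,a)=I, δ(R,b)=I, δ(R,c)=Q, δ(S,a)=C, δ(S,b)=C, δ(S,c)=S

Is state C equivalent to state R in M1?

States {G} cannot be reached from the start state, so discard them.
Initial partition by acceptance: {M,O,S} | {C,I,Q,R}.
Refine {C,I,Q,R} on symbol a: members go to different blocks, giving {C,I,Q} and {R}.
Split {C,I,Q} by δ(·,b) → {I,Q} and {C}.
Split {M,O,S} by δ(·,b) → {M,S} and {O}.
On input c, block {M,S} splits into {M} and {S}.
Split {I,Q} by δ(·,a) → {I} and {Q}.
Stable partition: {M} | {I} | {R} | {C} | {O} | {S} | {Q} — 7 equivalence classes.
C and R end up in different blocks, so they are distinguishable. For instance, the string 'a' is accepted from only C.

No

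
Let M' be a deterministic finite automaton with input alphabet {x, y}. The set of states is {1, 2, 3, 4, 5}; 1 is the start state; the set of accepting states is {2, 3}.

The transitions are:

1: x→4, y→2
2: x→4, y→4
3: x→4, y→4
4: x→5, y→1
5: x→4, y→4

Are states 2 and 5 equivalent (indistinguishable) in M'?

Reachable states from the start: {1,2,4,5}. Unreachable: {3} — drop them.
Initial partition by acceptance: {2} | {1,4,5}.
Split {1,4,5} by δ(·,y) → {4,5} and {1}.
Split {4,5} by δ(·,y) → {4} and {5}.
No further refinement is possible. Final partition (4 blocks): {2} | {4} | {1} | {5}.
2 and 5 end up in different blocks, so they are distinguishable. For instance, the string 'ε' is accepted from only 2.

No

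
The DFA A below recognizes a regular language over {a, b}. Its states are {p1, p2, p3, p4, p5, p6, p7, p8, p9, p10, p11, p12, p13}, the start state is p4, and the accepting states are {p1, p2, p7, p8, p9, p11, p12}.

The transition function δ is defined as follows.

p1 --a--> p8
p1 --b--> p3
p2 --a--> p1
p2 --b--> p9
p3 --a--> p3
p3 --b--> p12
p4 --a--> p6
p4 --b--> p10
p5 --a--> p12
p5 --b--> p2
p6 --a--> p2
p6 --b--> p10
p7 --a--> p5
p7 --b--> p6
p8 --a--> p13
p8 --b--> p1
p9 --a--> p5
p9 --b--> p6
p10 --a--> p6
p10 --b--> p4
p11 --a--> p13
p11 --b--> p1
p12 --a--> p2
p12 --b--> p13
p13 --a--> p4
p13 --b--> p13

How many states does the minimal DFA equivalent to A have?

10

First remove the unreachable states {p7,p11}; 11 states remain.
Initial partition by acceptance: {p1,p2,p8,p9,p12} | {p3,p4,p5,p6,p10,p13}.
On input a, block {p1,p2,p8,p9,p12} splits into {p1,p2,p12} and {p8,p9}.
Split {p1,p2,p12} by δ(·,a) → {p2,p12} and {p1}.
On input a, block {p2,p12} splits into {p2} and {p12}.
Split {p3,p4,p5,p6,p10,p13} by δ(·,a) → {p3,p4,p10,p13} and {p5} and {p6}.
Refine {p3,p4,p10,p13} on symbol a: members go to different blocks, giving {p3,p13} and {p4,p10}.
Refine {p3,p13} on symbol a: members go to different blocks, giving {p3} and {p13}.
On input a, block {p8,p9} splits into {p8} and {p9}.
Stable partition: {p2} | {p3} | {p8} | {p1} | {p12} | {p5} | {p6} | {p4,p10} | {p13} | {p9} — 10 equivalence classes.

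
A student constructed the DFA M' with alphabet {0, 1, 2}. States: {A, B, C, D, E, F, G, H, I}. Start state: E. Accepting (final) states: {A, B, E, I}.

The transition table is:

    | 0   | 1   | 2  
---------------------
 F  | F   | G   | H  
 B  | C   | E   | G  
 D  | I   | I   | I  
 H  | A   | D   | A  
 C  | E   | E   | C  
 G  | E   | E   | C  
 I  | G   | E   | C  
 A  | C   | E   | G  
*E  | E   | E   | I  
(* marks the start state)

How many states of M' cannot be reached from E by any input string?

No path from E leads to A, B, D, F, H; the other 4 states are all reachable.

5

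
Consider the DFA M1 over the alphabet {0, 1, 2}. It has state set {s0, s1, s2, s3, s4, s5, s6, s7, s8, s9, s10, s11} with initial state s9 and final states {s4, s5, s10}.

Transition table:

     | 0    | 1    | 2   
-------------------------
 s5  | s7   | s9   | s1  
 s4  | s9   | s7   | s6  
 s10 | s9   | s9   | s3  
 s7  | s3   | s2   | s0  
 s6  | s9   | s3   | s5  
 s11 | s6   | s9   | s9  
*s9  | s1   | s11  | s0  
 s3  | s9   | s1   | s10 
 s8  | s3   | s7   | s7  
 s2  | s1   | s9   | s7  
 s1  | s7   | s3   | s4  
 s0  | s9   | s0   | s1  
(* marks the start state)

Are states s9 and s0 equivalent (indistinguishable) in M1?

No

First remove the unreachable states {s8}; 11 states remain.
Start with accepting vs non-accepting: {s4,s5,s10} | {s0,s1,s2,s3,s6,s7,s9,s11}.
On input 2, block {s0,s1,s2,s3,s6,s7,s9,s11} splits into {s0,s2,s7,s9,s11} and {s1,s3,s6}.
On input 0, block {s0,s2,s7,s9,s11} splits into {s2,s7,s9,s11} and {s0}.
Refine {s2,s7,s9,s11} on symbol 2: members go to different blocks, giving {s2,s11} and {s7,s9}.
The partition is now stable with 5 blocks: {s4,s5,s10} | {s2,s11} | {s1,s3,s6} | {s0} | {s7,s9}.
s9 and s0 end up in different blocks, so they are distinguishable. For instance, the string '02' is accepted from only s9.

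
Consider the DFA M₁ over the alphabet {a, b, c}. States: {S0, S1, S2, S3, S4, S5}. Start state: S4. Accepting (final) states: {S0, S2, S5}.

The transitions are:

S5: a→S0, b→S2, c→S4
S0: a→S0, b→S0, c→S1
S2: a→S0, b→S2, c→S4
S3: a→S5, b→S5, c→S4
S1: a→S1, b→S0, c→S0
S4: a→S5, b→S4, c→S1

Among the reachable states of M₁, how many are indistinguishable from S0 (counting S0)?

States {S3} cannot be reached from the start state, so discard them.
Start with accepting vs non-accepting: {S0,S2,S5} | {S1,S4}.
On input a, block {S1,S4} splits into {S1} and {S4}.
Split {S0,S2,S5} by δ(·,c) → {S2,S5} and {S0}.
No further refinement is possible. Final partition (4 blocks): {S2,S5} | {S1} | {S4} | {S0}.
The equivalence class containing S0 is {S0}, of size 1.

1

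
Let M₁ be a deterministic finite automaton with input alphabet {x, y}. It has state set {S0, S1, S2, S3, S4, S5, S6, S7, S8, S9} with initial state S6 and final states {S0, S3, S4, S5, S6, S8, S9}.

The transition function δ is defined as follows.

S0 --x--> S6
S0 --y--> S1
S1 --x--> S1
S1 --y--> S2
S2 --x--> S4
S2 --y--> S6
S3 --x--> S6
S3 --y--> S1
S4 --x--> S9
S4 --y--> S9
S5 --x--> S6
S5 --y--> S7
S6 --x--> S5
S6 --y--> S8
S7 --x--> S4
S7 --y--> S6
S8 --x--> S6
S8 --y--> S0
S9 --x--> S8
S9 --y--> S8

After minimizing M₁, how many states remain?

8

First remove the unreachable states {S3}; 9 states remain.
P0 = {S0,S4,S5,S6,S8,S9} | {S1,S2,S7}.
Refine {S0,S4,S5,S6,S8,S9} on symbol y: members go to different blocks, giving {S4,S6,S8,S9} and {S0,S5}.
Refine {S4,S6,S8,S9} on symbol x: members go to different blocks, giving {S4,S8,S9} and {S6}.
On input x, block {S4,S8,S9} splits into {S4,S9} and {S8}.
Split {S4,S9} by δ(·,x) → {S4} and {S9}.
On input x, block {S1,S2,S7} splits into {S2,S7} and {S1}.
Refine {S0,S5} on symbol y: members go to different blocks, giving {S0} and {S5}.
No further refinement is possible. Final partition (8 blocks): {S4} | {S2,S7} | {S0} | {S6} | {S8} | {S9} | {S1} | {S5}.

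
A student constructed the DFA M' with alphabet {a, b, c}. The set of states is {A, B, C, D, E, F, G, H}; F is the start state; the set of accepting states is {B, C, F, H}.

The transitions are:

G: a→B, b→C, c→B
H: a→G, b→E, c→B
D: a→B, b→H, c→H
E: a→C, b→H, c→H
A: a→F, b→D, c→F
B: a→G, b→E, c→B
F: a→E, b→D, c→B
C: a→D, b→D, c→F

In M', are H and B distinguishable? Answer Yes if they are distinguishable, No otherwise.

First remove the unreachable states {A}; 7 states remain.
P0 = {B,C,F,H} | {D,E,G}.
The partition is now stable with 2 blocks: {B,C,F,H} | {D,E,G}.
H and B lie in the same block of the stable partition, so they are equivalent — no string distinguishes them.

No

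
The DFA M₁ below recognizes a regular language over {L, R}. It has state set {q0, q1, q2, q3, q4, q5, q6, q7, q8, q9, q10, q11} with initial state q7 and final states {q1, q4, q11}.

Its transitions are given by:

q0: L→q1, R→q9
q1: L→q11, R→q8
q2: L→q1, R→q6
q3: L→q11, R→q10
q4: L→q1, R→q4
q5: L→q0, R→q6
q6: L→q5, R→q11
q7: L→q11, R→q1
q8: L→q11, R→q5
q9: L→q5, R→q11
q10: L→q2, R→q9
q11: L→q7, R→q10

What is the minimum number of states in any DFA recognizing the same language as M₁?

7

States {q3,q4} cannot be reached from the start state, so discard them.
Initial partition by acceptance: {q1,q11} | {q0,q2,q5,q6,q7,q8,q9,q10}.
Refine {q1,q11} on symbol L: members go to different blocks, giving {q1} and {q11}.
On input L, block {q0,q2,q5,q6,q7,q8,q9,q10} splits into {q5,q6,q9,q10} and {q0,q2} and {q7,q8}.
On input L, block {q5,q6,q9,q10} splits into {q5,q10} and {q6,q9}.
Split {q7,q8} by δ(·,R) → {q7} and {q8}.
The partition is now stable with 7 blocks: {q1} | {q5,q10} | {q11} | {q0,q2} | {q7} | {q6,q9} | {q8}.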